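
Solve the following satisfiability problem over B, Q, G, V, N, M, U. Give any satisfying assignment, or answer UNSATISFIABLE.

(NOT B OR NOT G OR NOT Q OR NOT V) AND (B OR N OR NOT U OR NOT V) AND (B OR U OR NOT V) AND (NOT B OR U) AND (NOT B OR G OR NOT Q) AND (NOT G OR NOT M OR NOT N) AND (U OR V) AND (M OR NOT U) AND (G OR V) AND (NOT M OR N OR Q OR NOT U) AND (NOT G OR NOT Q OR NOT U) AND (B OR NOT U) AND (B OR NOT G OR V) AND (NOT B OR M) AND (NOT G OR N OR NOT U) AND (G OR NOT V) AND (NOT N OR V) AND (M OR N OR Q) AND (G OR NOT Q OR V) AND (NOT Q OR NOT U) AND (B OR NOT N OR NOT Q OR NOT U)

Unsatisfiable — no assignment works.

Case B = True:
  (NOT B OR U) forces U = True.
  (M OR NOT U) forces M = True.
  (NOT Q OR NOT U) forces Q = False.
  (NOT M OR N OR Q OR NOT U) forces N = True.
  (NOT G OR NOT M OR NOT N) forces G = False.
  (G OR V) forces V = True.
  Clause (G OR NOT V) is falsified — contradiction.
Case B = False:
  (B OR NOT U) forces U = False.
  (B OR U OR NOT V) forces V = False.
  Clause (U OR V) is falsified — contradiction.
Both cases fail, so the formula is unsatisfiable.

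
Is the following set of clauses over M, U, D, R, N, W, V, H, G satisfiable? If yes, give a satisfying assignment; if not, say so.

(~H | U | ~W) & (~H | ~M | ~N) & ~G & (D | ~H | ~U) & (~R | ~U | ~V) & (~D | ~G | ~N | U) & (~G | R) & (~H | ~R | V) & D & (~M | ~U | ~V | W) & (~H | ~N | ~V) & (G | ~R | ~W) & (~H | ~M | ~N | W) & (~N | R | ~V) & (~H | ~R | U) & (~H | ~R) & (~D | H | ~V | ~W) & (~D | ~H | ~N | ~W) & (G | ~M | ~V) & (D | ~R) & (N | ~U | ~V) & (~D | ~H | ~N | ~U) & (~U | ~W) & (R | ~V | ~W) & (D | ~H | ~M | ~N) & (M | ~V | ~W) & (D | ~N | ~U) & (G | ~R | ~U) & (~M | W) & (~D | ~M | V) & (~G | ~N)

M = False, U = False, D = True, R = False, N = False, W = False, V = False, H = False, G = False

Unit clause (~G) forces G = False.
Unit clause (D) forces D = True.
Try M = True:
  (G | ~M | ~V) forces V = False.
  clause (~D | ~M | V) is falsified — backtrack.
So M = False.
Set U = False.
Set R = False.
Set N = False.
Set W = False.
Set V = False.
Set H = False.
All clauses satisfied.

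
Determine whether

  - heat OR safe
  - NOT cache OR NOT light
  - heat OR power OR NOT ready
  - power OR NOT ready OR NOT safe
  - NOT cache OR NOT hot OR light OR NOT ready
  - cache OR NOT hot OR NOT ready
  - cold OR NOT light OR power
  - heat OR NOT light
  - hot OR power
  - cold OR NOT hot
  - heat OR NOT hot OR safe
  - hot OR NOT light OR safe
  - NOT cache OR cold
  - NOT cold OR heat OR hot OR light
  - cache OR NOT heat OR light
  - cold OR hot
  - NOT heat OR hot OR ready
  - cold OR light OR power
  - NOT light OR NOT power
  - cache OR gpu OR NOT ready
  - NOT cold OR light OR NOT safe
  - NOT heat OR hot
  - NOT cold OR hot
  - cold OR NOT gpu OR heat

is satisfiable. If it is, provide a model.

Set gpu = True.
Set cache = False.
Try hot = False:
  (hot OR power) forces power = True.
  (cold OR hot) forces cold = True.
  clause (NOT cold OR hot) is falsified — backtrack.
So hot = True.
  then (cache OR NOT hot OR NOT ready) forces ready = False.
  then (cold OR NOT hot) forces cold = True.
Set light = True.
  then (heat OR NOT light) forces heat = True.
  then (NOT light OR NOT power) forces power = False.
Set safe = True.
All clauses satisfied.

gpu = True, cache = False, hot = True, light = True, power = False, ready = False, heat = True, safe = True, cold = True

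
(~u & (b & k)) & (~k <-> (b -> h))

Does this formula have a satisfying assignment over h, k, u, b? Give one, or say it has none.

h=F, k=T, u=F, b=T

  ~u & (b & k) = True
    ~u = True
    b & k = True
  ~k <-> (b -> h) = True
    ~k = False
    b -> h = False
Both conjuncts True, so the formula holds.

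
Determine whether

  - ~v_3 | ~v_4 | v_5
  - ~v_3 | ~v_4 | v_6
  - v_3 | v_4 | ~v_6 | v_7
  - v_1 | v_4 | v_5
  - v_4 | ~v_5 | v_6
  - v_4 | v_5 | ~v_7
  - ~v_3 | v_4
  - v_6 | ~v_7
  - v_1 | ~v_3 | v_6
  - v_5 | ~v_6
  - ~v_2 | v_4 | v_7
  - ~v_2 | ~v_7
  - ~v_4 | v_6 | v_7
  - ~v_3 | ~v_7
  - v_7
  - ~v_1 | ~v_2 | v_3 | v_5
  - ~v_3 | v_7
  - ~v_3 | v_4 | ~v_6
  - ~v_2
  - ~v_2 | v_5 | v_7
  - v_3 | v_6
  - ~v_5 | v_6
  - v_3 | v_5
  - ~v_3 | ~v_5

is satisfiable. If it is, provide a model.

Unit clause (v_7) forces v_7 = True.
Unit clause (~v_2) forces v_2 = False.
In (v_6 | ~v_7) only v_6 is left, so v_6 = True.
In (v_5 | ~v_6) only v_5 is left, so v_5 = True.
In (~v_3 | ~v_7) only ~v_3 is left, so v_3 = False.
Set v_1 = False.
Set v_4 = True.
All clauses satisfied.

v_1=F, v_2=F, v_3=F, v_4=T, v_5=T, v_6=T, v_7=T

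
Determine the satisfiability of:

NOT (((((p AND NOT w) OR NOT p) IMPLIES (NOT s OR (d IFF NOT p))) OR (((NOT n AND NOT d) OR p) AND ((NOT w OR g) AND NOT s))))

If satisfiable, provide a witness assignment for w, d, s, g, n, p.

w=F, d=T, s=T, g=T, n=T, p=T

  NOT (((((p AND NOT w) OR NOT p) IMPLIES (NOT s OR (d IFF NOT p))) OR (((NOT n AND NOT d) OR p) AND ((NOT w OR g) AND NOT s)))) = True
    (((p AND NOT w) OR NOT p) IMPLIES (NOT s OR (d IFF NOT p))) OR (((NOT n AND NOT d) OR p) AND ((NOT w OR g) AND NOT s)) = False
      ((p AND NOT w) OR NOT p) IMPLIES (NOT s OR (d IFF NOT p)) = False
        (p AND NOT w) OR NOT p = True
          p AND NOT w = True
            NOT w = True
          NOT p = False
        NOT s OR (d IFF NOT p) = False
          NOT s = False
          d IFF NOT p = False
            NOT p = False
      ((NOT n AND NOT d) OR p) AND ((NOT w OR g) AND NOT s) = False
        (NOT n AND NOT d) OR p = True
          NOT n AND NOT d = False
            NOT n = False
            NOT d = False
        (NOT w OR g) AND NOT s = False
          NOT w OR g = True
            NOT w = True
          NOT s = False
The formula evaluates to True.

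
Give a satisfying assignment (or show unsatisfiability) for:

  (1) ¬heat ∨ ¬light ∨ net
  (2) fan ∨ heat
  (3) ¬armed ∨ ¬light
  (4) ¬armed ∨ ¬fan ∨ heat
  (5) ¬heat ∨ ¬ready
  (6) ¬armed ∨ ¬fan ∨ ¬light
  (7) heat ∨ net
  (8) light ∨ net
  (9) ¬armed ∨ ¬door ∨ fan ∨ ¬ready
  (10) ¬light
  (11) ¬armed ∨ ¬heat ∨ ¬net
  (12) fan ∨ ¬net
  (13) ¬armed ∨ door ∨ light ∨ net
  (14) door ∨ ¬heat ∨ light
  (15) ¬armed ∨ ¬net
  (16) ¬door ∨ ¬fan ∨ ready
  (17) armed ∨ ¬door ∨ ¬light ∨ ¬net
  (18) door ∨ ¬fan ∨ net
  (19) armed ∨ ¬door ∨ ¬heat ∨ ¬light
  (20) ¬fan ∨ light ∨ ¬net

UNSATISFIABLE

Case light = True:
  Clause (¬light) is falsified — contradiction.
Case light = False:
  (light ∨ net) forces net = True.
  (fan ∨ ¬net) forces fan = True.
  Clause (¬fan ∨ light ∨ ¬net) is falsified — contradiction.
Both cases fail, so the formula is unsatisfiable.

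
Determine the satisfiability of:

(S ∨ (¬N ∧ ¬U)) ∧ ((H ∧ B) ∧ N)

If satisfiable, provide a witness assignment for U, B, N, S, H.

U = True; B = True; N = True; S = True; H = True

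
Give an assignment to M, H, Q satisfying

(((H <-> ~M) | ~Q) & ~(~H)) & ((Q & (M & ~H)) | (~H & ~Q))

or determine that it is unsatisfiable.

Unsatisfiable — no assignment works.

Case H = True: the conjunct (Q & (M & ~H)) | (~H & ~Q) becomes (Q & False) | (False & ~Q) = False.
Case H = False: the conjunct ~(~H) becomes ~(~False) = False.
Both cases fail — unsatisfiable.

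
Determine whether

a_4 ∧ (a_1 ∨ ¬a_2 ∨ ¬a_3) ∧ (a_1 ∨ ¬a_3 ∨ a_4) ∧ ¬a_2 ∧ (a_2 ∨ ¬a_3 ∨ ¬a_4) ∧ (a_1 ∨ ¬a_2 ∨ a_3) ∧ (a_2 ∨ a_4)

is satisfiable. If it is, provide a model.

Unit clause (a_4) forces a_4 = True.
Unit clause (¬a_2) forces a_2 = False.
In (a_2 ∨ ¬a_3 ∨ ¬a_4) only ¬a_3 is left, so a_3 = False.
Set a_1 = True.
All clauses satisfied.

a_1: True, a_2: False, a_3: False, a_4: True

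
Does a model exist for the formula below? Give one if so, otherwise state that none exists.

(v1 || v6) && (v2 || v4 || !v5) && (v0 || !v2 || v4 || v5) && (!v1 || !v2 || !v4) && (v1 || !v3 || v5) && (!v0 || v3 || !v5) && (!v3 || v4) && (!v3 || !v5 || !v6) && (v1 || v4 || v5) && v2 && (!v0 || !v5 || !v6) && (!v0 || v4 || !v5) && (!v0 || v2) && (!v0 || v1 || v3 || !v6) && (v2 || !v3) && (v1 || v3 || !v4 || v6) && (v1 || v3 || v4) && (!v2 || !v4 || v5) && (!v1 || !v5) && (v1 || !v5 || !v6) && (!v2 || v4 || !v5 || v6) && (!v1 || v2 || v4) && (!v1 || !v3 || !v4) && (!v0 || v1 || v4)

v0=T; v1=T; v2=T; v3=F; v4=F; v5=F; v6=F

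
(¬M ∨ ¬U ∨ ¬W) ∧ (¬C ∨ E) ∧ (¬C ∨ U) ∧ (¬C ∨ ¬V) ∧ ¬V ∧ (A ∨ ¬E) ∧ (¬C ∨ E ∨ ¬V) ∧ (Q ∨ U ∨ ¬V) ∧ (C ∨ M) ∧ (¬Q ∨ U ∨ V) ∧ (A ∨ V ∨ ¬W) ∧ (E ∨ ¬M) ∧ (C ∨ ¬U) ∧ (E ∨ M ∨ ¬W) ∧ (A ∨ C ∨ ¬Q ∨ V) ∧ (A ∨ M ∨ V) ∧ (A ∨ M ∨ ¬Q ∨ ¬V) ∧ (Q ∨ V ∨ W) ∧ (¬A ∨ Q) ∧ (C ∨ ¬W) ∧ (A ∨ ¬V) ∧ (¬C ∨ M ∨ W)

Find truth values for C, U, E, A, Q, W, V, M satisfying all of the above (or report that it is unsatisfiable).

Unit clause (¬V) forces V = False.
Set C = True.
  then (¬C ∨ E) forces E = True.
  then (¬C ∨ U) forces U = True.
  then (A ∨ ¬E) forces A = True.
  then (¬A ∨ Q) forces Q = True.
Set W = True.
  then (¬M ∨ ¬U ∨ ¬W) forces M = False.
All clauses satisfied.

C=T, U=T, E=T, A=T, Q=T, W=T, V=F, M=F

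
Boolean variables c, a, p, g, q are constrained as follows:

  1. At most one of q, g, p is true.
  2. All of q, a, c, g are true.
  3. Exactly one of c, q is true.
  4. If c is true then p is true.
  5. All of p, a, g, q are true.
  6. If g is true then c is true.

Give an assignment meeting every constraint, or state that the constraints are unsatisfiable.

UNSATISFIABLE

Case c = True:
  (2) forces q = True.
  Constraint (3) is violated (c=T, q=T) — contradiction.
Case c = False:
  Constraint (2) is violated (c=F) — contradiction.
Both cases fail — unsatisfiable.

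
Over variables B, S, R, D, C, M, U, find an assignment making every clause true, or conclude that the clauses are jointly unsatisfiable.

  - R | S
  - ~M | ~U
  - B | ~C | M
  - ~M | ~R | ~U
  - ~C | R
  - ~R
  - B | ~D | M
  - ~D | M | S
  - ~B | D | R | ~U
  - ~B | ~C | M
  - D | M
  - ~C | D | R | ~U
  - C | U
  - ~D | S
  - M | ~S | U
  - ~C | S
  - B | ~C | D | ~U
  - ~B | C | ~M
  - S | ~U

B=T, S=T, R=F, D=T, C=F, M=F, U=T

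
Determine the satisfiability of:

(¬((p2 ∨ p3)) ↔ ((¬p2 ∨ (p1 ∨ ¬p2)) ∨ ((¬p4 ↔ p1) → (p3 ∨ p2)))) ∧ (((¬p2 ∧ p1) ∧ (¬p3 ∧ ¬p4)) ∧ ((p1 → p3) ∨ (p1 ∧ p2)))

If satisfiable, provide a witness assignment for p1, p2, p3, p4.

Unsatisfiable

Case p2 = True: the conjunct ¬((p2 ∨ p3)) ↔ ((¬p2 ∨ (p1 ∨ ¬p2)) ∨ ((¬p4 ↔ p1) → (p3 ∨ p2))) becomes ¬True ↔ (p1 ∨ True) = False.
Case p2 = False: the formula simplifies to ¬p3 ∧ ((p1 ∧ (¬p3 ∧ ¬p4)) ∧ (p1 → p3)).
  p3 = True: the conjunct ¬p3 is False.
  p3 = False: simplifies to (p1 ∧ ¬p4) ∧ ¬p1.
    p1 = True: the conjunct ¬p1 is False.
    p1 = False: the conjunct p1 is False.
Both cases fail — unsatisfiable.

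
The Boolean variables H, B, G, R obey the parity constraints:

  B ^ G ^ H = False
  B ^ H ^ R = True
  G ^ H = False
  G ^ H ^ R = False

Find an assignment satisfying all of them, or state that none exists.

H = True, B = False, G = True, R = False

B ^ G ^ H = F ^ T ^ T = False ✓
B ^ H ^ R = F ^ T ^ F = True ✓
G ^ H = T ^ T = False ✓
G ^ H ^ R = T ^ T ^ F = False ✓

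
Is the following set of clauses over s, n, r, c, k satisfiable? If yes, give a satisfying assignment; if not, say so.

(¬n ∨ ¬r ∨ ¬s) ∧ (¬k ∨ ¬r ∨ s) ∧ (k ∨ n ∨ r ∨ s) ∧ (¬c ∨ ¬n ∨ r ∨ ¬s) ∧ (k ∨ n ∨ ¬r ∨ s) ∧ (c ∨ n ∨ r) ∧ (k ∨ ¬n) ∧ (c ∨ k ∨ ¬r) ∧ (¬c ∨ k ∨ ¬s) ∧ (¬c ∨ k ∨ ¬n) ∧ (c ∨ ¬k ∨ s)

Set s = True.
Set n = False.
Set r = False.
  then (c ∨ n ∨ r) forces c = True.
  then (¬c ∨ k ∨ ¬s) forces k = True.
All clauses satisfied.

s: True; n: False; r: False; c: True; k: True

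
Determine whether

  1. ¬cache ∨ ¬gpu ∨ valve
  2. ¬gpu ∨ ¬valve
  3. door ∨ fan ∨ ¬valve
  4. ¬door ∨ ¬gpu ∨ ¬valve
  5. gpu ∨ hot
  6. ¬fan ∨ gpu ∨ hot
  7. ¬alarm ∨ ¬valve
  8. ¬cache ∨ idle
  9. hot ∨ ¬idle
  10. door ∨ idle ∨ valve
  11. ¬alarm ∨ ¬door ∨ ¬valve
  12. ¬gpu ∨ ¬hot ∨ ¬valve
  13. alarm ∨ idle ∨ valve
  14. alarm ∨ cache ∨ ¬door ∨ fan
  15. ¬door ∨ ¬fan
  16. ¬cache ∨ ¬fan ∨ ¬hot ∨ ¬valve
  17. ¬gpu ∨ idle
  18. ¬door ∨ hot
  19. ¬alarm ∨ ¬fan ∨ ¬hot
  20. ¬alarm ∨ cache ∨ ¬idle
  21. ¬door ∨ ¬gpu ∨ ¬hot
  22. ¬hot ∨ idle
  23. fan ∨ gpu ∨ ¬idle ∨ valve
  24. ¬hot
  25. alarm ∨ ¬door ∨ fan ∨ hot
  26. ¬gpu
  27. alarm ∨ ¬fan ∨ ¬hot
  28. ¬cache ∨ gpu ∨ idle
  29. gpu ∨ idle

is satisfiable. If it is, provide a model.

Case hot = True:
  Clause (¬hot) is falsified — contradiction.
Case hot = False:
  (gpu ∨ hot) forces gpu = True.
  Clause (¬gpu) is falsified — contradiction.
Both cases fail, so the formula is unsatisfiable.

Unsatisfiable — no assignment works.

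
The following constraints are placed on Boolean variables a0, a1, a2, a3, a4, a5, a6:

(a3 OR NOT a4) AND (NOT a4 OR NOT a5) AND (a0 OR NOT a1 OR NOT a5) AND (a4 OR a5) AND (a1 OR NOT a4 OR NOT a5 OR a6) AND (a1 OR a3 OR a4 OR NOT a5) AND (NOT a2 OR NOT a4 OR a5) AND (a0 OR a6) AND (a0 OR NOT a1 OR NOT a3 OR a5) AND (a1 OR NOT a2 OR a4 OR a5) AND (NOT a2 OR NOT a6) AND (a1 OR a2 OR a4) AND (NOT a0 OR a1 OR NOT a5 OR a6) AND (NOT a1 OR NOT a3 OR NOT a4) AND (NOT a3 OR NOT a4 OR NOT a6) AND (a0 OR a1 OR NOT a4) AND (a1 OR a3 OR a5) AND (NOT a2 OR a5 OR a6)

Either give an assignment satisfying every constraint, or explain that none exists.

Set a0 = True.
Set a1 = True.
Set a2 = False.
Set a3 = False.
  then (a3 OR NOT a4) forces a4 = False.
  then (a4 OR a5) forces a5 = True.
Set a6 = True.
All clauses satisfied.

a0: True; a1: True; a2: False; a3: False; a4: False; a5: True; a6: True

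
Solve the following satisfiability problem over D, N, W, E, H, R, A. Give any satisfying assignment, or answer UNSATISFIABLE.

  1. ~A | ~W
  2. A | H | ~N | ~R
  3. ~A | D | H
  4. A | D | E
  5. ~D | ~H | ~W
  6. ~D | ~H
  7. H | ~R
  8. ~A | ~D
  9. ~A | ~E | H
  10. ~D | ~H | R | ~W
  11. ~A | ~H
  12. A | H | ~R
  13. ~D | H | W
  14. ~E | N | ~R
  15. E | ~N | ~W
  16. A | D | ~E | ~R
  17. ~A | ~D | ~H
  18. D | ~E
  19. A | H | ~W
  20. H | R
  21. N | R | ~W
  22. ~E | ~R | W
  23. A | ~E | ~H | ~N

Case H = True:
  (~D | ~H) forces D = False.
  (~A | ~H) forces A = False.
  (A | D | E) forces E = True.
  Clause (D | ~E) is falsified — contradiction.
Case H = False:
  (H | ~R) forces R = False.
  Clause (H | R) is falsified — contradiction.
Both cases fail, so the formula is unsatisfiable.

UNSATISFIABLE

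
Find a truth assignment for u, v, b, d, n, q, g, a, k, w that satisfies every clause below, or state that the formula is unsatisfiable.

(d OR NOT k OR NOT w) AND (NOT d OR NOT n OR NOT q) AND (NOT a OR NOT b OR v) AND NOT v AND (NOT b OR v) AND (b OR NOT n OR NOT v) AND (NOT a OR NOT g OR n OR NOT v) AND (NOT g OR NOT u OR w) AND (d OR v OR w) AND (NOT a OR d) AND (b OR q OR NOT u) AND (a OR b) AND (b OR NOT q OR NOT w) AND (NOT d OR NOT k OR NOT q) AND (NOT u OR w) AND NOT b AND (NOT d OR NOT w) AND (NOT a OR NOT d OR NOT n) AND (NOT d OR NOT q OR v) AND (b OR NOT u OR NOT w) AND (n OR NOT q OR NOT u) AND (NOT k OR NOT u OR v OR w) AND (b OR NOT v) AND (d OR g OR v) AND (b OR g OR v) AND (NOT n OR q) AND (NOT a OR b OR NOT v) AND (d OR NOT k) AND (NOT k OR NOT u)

Unit clause (NOT v) forces v = False.
In (NOT b OR v) only NOT b is left, so b = False.
In (a OR b) only a is left, so a = True.
In (b OR g OR v) only g is left, so g = True.
In (NOT a OR d) only d is left, so d = True.
In (NOT d OR NOT w) only NOT w is left, so w = False.
In (NOT a OR NOT d OR NOT n) only NOT n is left, so n = False.
In (NOT d OR NOT q OR v) only NOT q is left, so q = False.
In (NOT g OR NOT u OR w) only NOT u is left, so u = False.
Set k = True.
All clauses satisfied.

u = False, v = False, b = False, d = True, n = False, q = False, g = True, a = True, k = True, w = False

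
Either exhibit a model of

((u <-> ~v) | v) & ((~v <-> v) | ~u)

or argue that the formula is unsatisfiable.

u: False, v: True

  (u <-> ~v) | v = True
    u <-> ~v = True
      ~v = False
  (~v <-> v) | ~u = True
    ~v <-> v = False
      ~v = False
    ~u = True
Both conjuncts True, so the formula holds.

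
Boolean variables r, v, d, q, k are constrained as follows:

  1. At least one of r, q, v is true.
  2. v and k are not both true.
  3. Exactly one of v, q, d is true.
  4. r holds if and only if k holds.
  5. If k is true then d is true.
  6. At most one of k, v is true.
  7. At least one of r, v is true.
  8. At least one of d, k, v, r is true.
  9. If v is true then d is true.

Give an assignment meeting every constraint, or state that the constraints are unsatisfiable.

r: True, v: False, d: True, q: False, k: True

  (1) {r, q, v}: 1 true — at least one ✓
  (2) v=F, k=T — not both ✓
  (3) {v, q, d}: 1 true — exactly one ✓
  (4) r=T, k=T — same ✓
  (5) k=T ⇒ d: T ✓
  (6) {k, v}: 1 true — at most one ✓
  (7) {r, v}: 1 true — at least one ✓
  (8) {d, k, v, r}: 3 true — at least one ✓
  (9) v=F ⇒ d: vacuous ✓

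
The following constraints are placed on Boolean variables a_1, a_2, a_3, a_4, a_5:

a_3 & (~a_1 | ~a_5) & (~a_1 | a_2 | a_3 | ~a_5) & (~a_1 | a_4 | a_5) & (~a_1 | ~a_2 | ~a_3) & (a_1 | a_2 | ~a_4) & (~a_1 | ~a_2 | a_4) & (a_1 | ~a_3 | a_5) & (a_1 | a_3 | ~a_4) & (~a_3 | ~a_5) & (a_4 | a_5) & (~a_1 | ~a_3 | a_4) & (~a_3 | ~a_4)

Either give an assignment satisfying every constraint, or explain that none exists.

No satisfying assignment exists.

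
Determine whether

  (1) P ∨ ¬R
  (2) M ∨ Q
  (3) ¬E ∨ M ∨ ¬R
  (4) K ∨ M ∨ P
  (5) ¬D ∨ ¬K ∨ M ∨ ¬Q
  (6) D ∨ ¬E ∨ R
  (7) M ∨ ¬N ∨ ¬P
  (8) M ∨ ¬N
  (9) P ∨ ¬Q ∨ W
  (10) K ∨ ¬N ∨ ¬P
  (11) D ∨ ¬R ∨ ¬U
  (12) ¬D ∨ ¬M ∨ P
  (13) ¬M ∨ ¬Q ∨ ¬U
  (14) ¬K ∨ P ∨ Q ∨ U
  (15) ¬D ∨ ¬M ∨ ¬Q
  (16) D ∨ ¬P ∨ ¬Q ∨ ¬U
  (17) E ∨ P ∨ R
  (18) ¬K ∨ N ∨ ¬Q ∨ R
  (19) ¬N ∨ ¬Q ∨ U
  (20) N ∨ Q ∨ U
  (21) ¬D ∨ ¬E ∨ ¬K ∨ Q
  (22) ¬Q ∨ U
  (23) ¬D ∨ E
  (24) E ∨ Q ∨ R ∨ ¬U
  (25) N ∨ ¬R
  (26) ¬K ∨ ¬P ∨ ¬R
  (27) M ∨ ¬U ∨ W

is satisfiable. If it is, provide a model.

Q = True; E = True; D = True; M = False; R = False; W = True; N = False; P = True; U = True; K = False

Set Q = True.
  then (¬Q ∨ U) forces U = True.
  then (¬M ∨ ¬Q ∨ ¬U) forces M = False.
  then (M ∨ ¬U ∨ W) forces W = True.
  then (M ∨ ¬N) forces N = False.
  then (N ∨ ¬R) forces R = False.
  then (¬K ∨ N ∨ ¬Q ∨ R) forces K = False.
  then (K ∨ M ∨ P) forces P = True.
  then (D ∨ ¬P ∨ ¬Q ∨ ¬U) forces D = True.
  then (¬D ∨ E) forces E = True.
All clauses satisfied.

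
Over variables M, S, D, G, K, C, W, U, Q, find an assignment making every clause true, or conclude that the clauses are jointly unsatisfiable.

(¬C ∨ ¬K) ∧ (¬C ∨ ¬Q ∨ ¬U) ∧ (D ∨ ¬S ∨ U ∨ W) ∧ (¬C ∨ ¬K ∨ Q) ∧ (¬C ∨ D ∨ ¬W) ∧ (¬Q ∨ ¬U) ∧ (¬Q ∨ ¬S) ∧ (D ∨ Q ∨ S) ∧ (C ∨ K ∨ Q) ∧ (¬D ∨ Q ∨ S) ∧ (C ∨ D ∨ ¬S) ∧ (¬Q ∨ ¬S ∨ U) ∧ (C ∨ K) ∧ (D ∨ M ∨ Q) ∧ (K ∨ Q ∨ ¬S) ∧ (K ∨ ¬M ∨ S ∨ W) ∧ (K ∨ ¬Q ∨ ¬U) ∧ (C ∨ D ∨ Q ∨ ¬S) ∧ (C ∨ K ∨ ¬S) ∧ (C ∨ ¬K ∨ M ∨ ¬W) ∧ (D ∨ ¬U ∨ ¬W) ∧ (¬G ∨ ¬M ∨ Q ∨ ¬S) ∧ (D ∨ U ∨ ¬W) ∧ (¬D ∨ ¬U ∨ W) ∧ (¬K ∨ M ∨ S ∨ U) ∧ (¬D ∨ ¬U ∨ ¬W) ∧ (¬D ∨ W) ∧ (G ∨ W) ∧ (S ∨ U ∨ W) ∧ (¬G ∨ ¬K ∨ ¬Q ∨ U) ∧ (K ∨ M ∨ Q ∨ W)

Set M = True.
Set S = False.
Try D = False:
  (D ∨ Q ∨ S) forces Q = True.
  (¬Q ∨ ¬U) forces U = False.
  (D ∨ U ∨ ¬W) forces W = False.
  clause (S ∨ U ∨ W) is falsified — backtrack.
So D = True.
  then (¬D ∨ Q ∨ S) forces Q = True.
  then (¬D ∨ W) forces W = True.
  then (¬Q ∨ ¬U) forces U = False.
Set G = False.
Set K = False.
  then (C ∨ K) forces C = True.
All clauses satisfied.

M=T; S=F; D=T; G=F; K=F; C=T; W=T; U=F; Q=T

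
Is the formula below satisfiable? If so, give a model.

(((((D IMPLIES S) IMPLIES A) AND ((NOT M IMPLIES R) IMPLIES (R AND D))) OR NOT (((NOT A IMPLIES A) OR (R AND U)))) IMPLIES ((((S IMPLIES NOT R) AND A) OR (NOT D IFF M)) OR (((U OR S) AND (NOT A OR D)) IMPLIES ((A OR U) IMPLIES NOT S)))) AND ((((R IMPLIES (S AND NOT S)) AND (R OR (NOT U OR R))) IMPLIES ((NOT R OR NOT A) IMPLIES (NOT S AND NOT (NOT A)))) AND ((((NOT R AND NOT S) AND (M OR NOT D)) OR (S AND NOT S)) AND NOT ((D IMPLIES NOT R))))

Case S = True: the conjunct ((NOT R AND NOT S) AND (M OR NOT D)) OR (S AND NOT S) becomes (False AND (M OR NOT D)) OR (True AND False) = False.
Case S = False: the formula simplifies to ((NOT R AND (R OR (NOT U OR R))) IMPLIES ((NOT R OR NOT A) IMPLIES NOT (NOT A))) AND ((NOT R AND (M OR NOT D)) AND NOT ((D IMPLIES NOT R))).
  R = True: the conjunct NOT R is False.
  R = False: the conjunct NOT ((D IMPLIES NOT R)) becomes NOT ((D IMPLIES True)) = False.
Both cases fail — unsatisfiable.

Unsatisfiable — no assignment works.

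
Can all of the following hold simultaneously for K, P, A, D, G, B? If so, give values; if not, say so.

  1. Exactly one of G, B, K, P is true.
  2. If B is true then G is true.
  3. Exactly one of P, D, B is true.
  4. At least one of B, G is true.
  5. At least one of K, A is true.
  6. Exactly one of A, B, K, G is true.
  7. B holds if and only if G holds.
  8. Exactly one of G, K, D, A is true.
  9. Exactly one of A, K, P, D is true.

Case B = True:
  (1) with B=T forces G = False.
  Constraint (2) is violated (B=T, G=F) — contradiction.
Case B = False:
  (4) with B=F forces G = True.
  Constraint (7) is violated (B=F, G=T) — contradiction.
Both cases fail — unsatisfiable.

No satisfying assignment exists.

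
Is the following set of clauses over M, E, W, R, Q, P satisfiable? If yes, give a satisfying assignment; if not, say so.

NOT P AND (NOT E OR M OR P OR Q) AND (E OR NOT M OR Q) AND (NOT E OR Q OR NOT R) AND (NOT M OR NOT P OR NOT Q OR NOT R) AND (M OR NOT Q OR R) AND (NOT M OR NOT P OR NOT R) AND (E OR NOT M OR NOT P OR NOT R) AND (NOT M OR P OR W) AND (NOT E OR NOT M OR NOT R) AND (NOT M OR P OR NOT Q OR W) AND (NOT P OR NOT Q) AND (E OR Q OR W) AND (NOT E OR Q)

Unit clause (NOT P) forces P = False.
Set M = False.
Set E = True.
  then (NOT E OR M OR P OR Q) forces Q = True.
  then (M OR NOT Q OR R) forces R = True.
Set W = False.
All clauses satisfied.

M = False, E = True, W = False, R = True, Q = True, P = False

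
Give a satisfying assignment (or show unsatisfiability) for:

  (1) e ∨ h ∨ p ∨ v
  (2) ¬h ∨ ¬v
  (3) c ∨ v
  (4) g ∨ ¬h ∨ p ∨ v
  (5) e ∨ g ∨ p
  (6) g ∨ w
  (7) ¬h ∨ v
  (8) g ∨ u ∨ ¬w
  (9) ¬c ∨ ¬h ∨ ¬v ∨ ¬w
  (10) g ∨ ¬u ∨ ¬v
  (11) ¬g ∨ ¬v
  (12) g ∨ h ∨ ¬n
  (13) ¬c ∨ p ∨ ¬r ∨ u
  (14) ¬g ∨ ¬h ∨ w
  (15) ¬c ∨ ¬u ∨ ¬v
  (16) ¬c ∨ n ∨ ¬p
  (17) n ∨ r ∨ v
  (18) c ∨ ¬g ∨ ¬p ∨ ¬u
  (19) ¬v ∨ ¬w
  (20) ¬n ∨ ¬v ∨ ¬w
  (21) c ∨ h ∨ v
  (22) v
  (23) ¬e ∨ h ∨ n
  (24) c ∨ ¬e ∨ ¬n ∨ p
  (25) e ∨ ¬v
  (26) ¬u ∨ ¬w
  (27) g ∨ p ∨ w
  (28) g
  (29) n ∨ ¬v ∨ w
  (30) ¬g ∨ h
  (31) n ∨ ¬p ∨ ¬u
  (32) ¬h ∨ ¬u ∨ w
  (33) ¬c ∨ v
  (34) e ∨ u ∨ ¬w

Case g = True:
  (¬g ∨ ¬v) forces v = False.
  Clause (v) is falsified — contradiction.
Case g = False:
  Clause (g) is falsified — contradiction.
Both cases fail, so the formula is unsatisfiable.

UNSATISFIABLE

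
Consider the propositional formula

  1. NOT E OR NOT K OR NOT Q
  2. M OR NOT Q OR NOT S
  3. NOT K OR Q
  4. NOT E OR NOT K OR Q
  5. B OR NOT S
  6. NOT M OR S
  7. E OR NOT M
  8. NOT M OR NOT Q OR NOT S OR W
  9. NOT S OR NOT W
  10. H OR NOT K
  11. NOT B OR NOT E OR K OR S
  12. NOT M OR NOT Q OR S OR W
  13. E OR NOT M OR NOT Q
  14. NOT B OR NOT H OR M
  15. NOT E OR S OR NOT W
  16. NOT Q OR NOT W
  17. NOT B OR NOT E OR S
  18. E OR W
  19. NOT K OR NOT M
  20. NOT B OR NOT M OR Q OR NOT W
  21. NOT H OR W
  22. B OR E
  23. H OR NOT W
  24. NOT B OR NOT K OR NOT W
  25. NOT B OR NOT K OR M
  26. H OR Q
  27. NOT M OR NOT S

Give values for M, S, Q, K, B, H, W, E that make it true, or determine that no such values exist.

Try M = True:
  (NOT M OR S) forces S = True.
  clause (NOT M OR NOT S) is falsified — backtrack.
So M = False.
Set S = False.
Set Q = True.
  then (NOT Q OR NOT W) forces W = False.
  then (E OR W) forces E = True.
  then (NOT H OR W) forces H = False.
  then (NOT E OR NOT K OR NOT Q) forces K = False.
  then (NOT B OR NOT E OR K OR S) forces B = False.
All clauses satisfied.

M=F, S=F, Q=T, K=F, B=F, H=F, W=F, E=T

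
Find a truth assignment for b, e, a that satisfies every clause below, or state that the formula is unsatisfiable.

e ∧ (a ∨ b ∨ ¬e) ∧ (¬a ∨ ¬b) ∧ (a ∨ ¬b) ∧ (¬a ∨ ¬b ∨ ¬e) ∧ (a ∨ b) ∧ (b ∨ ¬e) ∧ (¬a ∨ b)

The formula is unsatisfiable.

Case e = True:
  (b ∨ ¬e) forces b = True.
  (¬a ∨ ¬b) forces a = False.
  Clause (a ∨ ¬b) is falsified — contradiction.
Case e = False:
  Clause (e) is falsified — contradiction.
Both cases fail, so the formula is unsatisfiable.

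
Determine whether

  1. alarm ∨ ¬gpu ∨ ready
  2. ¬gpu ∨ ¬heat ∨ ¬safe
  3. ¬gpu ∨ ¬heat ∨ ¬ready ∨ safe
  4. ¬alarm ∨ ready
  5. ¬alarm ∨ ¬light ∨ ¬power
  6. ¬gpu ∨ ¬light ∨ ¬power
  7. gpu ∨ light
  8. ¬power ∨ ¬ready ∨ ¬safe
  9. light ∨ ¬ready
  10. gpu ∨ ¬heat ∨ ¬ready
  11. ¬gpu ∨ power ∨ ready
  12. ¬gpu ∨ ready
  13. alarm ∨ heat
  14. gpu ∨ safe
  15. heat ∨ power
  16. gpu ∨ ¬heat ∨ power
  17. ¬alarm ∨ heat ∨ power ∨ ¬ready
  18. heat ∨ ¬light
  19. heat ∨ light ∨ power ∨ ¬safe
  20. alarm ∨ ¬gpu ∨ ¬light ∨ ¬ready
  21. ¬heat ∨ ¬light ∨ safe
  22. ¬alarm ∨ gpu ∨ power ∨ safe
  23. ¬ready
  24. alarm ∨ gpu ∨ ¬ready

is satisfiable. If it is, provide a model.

Unit clause (¬ready) forces ready = False.
In (¬alarm ∨ ready) only ¬alarm is left, so alarm = False.
In (¬gpu ∨ ready) only ¬gpu is left, so gpu = False.
In (alarm ∨ heat) only heat is left, so heat = True.
In (gpu ∨ safe) only safe is left, so safe = True.
In (gpu ∨ ¬heat ∨ power) only power is left, so power = True.
In (gpu ∨ light) only light is left, so light = True.
All clauses satisfied.

alarm = False, light = True, heat = True, ready = False, safe = True, power = True, gpu = False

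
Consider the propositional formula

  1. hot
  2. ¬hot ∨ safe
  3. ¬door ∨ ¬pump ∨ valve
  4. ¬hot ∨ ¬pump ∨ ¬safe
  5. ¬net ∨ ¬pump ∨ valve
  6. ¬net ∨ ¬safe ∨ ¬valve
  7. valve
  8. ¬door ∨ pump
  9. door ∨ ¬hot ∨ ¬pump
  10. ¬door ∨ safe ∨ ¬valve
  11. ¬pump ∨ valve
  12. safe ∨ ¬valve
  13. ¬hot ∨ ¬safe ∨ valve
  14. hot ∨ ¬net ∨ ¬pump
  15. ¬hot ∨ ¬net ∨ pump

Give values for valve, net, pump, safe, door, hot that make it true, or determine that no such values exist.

Unit clause (hot) forces hot = True.
In (¬hot ∨ safe) only safe is left, so safe = True.
In (¬hot ∨ ¬pump ∨ ¬safe) only ¬pump is left, so pump = False.
Unit clause (valve) forces valve = True.
In (¬door ∨ pump) only ¬door is left, so door = False.
In (¬hot ∨ ¬net ∨ pump) only ¬net is left, so net = False.
All clauses satisfied.

valve=T; net=F; pump=F; safe=T; door=F; hot=T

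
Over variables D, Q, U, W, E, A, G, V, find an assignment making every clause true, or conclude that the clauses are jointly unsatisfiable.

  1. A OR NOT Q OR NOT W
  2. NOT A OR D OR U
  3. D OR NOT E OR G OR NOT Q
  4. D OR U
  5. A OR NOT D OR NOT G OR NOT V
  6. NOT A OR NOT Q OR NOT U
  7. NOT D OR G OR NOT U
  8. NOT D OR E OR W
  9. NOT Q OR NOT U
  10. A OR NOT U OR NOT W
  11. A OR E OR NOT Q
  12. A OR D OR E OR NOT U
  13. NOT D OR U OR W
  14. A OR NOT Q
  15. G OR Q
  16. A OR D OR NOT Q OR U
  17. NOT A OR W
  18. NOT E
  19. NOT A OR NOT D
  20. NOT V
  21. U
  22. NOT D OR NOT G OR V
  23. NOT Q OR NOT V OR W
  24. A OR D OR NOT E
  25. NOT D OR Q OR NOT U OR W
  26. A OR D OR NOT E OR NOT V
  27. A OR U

D=F, Q=F, U=T, W=T, E=F, A=T, G=T, V=F

Unit clause (NOT E) forces E = False.
Unit clause (NOT V) forces V = False.
Unit clause (U) forces U = True.
In (NOT Q OR NOT U) only NOT Q is left, so Q = False.
In (G OR Q) only G is left, so G = True.
In (NOT D OR NOT G OR V) only NOT D is left, so D = False.
In (A OR D OR E OR NOT U) only A is left, so A = True.
In (NOT A OR W) only W is left, so W = True.
All clauses satisfied.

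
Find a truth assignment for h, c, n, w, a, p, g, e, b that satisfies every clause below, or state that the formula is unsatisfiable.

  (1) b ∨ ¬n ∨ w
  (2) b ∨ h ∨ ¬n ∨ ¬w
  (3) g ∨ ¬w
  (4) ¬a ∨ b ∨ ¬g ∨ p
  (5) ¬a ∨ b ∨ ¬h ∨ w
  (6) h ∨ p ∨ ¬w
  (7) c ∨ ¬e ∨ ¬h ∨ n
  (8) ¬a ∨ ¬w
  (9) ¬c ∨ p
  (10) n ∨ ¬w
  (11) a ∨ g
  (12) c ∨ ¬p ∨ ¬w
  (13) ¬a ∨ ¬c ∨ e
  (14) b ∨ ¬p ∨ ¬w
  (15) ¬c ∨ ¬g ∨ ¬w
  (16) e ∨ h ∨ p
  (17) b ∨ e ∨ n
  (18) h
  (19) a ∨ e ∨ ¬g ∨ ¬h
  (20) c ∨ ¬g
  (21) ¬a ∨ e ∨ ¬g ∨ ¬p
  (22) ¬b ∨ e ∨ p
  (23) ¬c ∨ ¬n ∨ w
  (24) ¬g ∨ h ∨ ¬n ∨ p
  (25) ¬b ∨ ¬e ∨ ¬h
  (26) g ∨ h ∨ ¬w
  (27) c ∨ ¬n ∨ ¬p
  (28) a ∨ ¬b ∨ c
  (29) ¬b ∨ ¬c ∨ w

Unit clause (h) forces h = True.
Set c = False.
  then (c ∨ ¬g) forces g = False.
  then (g ∨ ¬w) forces w = False.
  then (a ∨ g) forces a = True.
  then (¬a ∨ b ∨ ¬h ∨ w) forces b = True.
  then (¬b ∨ ¬e ∨ ¬h) forces e = False.
  then (¬b ∨ e ∨ p) forces p = True.
  then (c ∨ ¬n ∨ ¬p) forces n = False.
All clauses satisfied.

h = True, c = False, n = False, w = False, a = True, p = True, g = False, e = False, b = True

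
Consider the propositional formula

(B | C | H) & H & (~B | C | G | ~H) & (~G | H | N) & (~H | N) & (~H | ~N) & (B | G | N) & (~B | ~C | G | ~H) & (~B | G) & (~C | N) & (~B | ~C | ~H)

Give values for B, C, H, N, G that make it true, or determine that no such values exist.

Case H = True:
  (~H | N) forces N = True.
  Clause (~H | ~N) is falsified — contradiction.
Case H = False:
  Clause (H) is falsified — contradiction.
Both cases fail, so the formula is unsatisfiable.

Unsatisfiable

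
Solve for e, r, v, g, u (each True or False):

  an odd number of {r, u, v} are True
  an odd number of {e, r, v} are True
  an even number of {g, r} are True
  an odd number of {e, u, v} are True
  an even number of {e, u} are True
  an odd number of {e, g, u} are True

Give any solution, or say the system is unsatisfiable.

e = True; r = True; v = True; g = True; u = True

{r, u, v}: 3 true → odd ✓
{e, r, v}: 3 true → odd ✓
{g, r}: 2 true → even ✓
{e, u, v}: 3 true → odd ✓
{e, u}: 2 true → even ✓
{e, g, u}: 3 true → odd ✓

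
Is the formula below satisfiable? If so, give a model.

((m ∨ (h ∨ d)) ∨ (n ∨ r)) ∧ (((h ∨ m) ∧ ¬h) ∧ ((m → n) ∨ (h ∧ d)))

m = True, h = False, d = True, n = True, r = False

  (m ∨ (h ∨ d)) ∨ (n ∨ r) = True
    m ∨ (h ∨ d) = True
      h ∨ d = True
    n ∨ r = True
  ((h ∨ m) ∧ ¬h) ∧ ((m → n) ∨ (h ∧ d)) = True
    (h ∨ m) ∧ ¬h = True
      h ∨ m = True
      ¬h = True
    (m → n) ∨ (h ∧ d) = True
      m → n = True
      h ∧ d = False
Both conjuncts True, so the formula holds.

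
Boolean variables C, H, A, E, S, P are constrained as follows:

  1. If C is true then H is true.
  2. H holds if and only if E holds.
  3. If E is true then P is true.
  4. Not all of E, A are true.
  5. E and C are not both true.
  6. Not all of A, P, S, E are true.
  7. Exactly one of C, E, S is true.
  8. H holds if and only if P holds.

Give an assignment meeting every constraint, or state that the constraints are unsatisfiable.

C = False; H = True; A = False; E = True; S = False; P = True

  (1) C=F ⇒ H: vacuous ✓
  (2) H=T, E=T — same ✓
  (3) E=T ⇒ P: T ✓
  (4) {E, A}: 1/2 true — not all ✓
  (5) E=T, C=F — not both ✓
  (6) {A, P, S, E}: 2/4 true — not all ✓
  (7) {C, E, S}: 1 true — exactly one ✓
  (8) H=T, P=T — same ✓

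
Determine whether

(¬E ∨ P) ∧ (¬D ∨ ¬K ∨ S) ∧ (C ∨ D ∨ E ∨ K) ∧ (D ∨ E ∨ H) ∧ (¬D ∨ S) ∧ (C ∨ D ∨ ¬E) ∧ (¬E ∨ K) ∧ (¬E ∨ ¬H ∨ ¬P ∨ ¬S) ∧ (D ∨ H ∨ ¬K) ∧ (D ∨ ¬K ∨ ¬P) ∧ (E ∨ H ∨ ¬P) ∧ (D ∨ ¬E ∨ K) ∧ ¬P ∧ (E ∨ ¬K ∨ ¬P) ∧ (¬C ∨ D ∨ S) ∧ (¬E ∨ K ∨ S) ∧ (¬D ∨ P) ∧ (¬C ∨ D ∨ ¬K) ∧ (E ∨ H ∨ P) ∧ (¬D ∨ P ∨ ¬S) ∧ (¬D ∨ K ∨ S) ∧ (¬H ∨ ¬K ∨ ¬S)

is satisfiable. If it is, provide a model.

K = True; C = False; H = True; P = False; D = False; E = False; S = False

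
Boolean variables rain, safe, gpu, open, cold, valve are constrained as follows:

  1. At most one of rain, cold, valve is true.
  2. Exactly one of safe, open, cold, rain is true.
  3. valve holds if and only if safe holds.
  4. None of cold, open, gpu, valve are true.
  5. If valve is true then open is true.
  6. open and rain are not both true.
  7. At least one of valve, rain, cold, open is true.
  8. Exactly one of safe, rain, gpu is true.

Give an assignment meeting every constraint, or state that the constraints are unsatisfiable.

rain = True, safe = False, gpu = False, open = False, cold = False, valve = False

  (1) {rain, cold, valve}: 1 true — at most one ✓
  (2) {safe, open, cold, rain}: 1 true — exactly one ✓
  (3) valve=F, safe=F — same ✓
  (4) {cold, open, gpu, valve}: 0 true — none ✓
  (5) valve=F ⇒ open: vacuous ✓
  (6) open=F, rain=T — not both ✓
  (7) {valve, rain, cold, open}: 1 true — at least one ✓
  (8) {safe, rain, gpu}: 1 true — exactly one ✓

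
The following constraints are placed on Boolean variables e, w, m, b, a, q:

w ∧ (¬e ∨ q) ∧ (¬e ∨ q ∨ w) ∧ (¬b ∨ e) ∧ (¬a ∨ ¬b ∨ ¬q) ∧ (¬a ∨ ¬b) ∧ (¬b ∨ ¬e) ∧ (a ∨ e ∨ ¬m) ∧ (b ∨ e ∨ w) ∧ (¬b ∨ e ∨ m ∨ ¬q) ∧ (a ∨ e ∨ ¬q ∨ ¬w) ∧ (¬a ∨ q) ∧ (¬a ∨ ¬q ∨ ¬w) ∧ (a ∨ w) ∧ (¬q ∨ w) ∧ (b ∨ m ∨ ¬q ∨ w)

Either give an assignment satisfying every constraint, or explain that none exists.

e: False, w: True, m: False, b: False, a: False, q: False

Unit clause (w) forces w = True.
Set e = False.
  then (¬b ∨ e) forces b = False.
Try m = True:
  (a ∨ e ∨ ¬m) forces a = True.
  (¬a ∨ q) forces q = True.
  clause (¬a ∨ ¬q ∨ ¬w) is falsified — backtrack.
So m = False.
Try a = True:
  (¬a ∨ q) forces q = True.
  clause (¬a ∨ ¬q ∨ ¬w) is falsified — backtrack.
So a = False.
  then (a ∨ e ∨ ¬q ∨ ¬w) forces q = False.
All clauses satisfied.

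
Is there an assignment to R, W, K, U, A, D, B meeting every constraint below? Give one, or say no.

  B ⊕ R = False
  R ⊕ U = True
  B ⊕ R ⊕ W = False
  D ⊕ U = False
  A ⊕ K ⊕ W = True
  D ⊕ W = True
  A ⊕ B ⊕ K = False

Adding constraints 1, 2, 4, 5, 6, 7 mod 2: every variable appears an even number of times on the left, so the left side is 0.
But the right sides sum to 1 (mod 2). 0 ≠ 1 — the system is inconsistent.

The formula is unsatisfiable.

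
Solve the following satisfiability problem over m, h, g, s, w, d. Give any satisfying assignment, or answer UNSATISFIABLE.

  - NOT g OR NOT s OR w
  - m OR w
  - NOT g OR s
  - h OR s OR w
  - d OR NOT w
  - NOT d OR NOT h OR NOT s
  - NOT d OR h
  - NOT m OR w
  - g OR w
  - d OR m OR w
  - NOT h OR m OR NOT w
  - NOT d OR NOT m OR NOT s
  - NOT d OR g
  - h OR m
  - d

Case d = True:
  (NOT d OR h) forces h = True.
  (NOT d OR NOT h OR NOT s) forces s = False.
  (NOT g OR s) forces g = False.
  Clause (NOT d OR g) is falsified — contradiction.
Case d = False:
  Clause (d) is falsified — contradiction.
Both cases fail, so the formula is unsatisfiable.

Unsatisfiable — no assignment works.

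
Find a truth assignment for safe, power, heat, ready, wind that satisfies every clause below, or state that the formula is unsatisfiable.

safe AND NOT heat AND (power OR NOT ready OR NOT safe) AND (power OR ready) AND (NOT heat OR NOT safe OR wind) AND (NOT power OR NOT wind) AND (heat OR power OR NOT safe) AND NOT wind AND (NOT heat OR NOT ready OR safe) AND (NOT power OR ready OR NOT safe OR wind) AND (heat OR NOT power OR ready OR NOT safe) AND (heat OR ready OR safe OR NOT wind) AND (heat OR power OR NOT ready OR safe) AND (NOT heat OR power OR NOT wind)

safe = True; power = True; heat = False; ready = True; wind = False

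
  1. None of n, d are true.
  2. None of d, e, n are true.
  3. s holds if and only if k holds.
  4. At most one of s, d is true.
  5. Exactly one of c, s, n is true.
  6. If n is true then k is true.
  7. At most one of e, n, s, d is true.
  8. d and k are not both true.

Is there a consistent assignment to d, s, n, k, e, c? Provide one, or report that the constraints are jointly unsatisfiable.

d = False, s = True, n = False, k = True, e = False, c = False

  (1) {n, d}: 0 true — none ✓
  (2) {d, e, n}: 0 true — none ✓
  (3) s=T, k=T — same ✓
  (4) {s, d}: 1 true — at most one ✓
  (5) {c, s, n}: 1 true — exactly one ✓
  (6) n=F ⇒ k: vacuous ✓
  (7) {e, n, s, d}: 1 true — at most one ✓
  (8) d=F, k=T — not both ✓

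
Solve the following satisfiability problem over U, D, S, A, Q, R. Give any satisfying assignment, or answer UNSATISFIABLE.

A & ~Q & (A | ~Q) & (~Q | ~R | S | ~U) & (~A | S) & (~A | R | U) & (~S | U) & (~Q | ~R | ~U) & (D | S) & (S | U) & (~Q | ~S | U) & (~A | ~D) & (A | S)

U=T; D=F; S=T; A=T; Q=F; R=F

Unit clause (A) forces A = True.
Unit clause (~Q) forces Q = False.
In (~A | S) only S is left, so S = True.
In (~S | U) only U is left, so U = True.
In (~A | ~D) only ~D is left, so D = False.
Set R = False.
All clauses satisfied.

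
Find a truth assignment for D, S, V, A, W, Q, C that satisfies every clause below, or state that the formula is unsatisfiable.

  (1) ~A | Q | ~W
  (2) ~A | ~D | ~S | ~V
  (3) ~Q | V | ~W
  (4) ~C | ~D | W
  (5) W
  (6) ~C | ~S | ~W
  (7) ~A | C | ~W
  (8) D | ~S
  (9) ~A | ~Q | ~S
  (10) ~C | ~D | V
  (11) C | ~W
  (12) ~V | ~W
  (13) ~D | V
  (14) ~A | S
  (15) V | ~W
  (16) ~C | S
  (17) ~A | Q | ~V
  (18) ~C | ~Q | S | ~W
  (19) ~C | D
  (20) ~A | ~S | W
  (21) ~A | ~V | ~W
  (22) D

Case V = True:
  (W) forces W = True.
  Clause (~V | ~W) is falsified — contradiction.
Case V = False:
  (W) forces W = True.
  Clause (V | ~W) is falsified — contradiction.
Both cases fail, so the formula is unsatisfiable.

The formula is unsatisfiable.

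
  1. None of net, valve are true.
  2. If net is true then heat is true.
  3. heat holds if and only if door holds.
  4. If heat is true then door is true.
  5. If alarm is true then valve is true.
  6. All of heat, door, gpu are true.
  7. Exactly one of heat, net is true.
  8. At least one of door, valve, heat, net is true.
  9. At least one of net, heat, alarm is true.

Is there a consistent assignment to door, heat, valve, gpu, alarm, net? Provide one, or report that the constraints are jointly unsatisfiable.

door = True, heat = True, valve = False, gpu = True, alarm = False, net = False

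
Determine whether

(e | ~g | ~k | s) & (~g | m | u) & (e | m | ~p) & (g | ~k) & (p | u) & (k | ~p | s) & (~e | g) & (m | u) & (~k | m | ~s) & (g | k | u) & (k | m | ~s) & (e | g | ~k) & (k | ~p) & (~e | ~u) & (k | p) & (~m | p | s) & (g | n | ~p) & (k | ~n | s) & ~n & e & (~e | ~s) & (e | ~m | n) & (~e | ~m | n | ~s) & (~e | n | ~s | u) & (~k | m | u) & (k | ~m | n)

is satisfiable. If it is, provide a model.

Unit clause (~n) forces n = False.
Unit clause (e) forces e = True.
In (~e | ~s) only ~s is left, so s = False.
In (~e | g) only g is left, so g = True.
In (~e | ~u) only ~u is left, so u = False.
In (~g | m | u) only m is left, so m = True.
In (p | u) only p is left, so p = True.
In (k | ~p | s) only k is left, so k = True.
All clauses satisfied.

n=F, s=F, e=T, g=T, p=T, u=F, m=T, k=T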